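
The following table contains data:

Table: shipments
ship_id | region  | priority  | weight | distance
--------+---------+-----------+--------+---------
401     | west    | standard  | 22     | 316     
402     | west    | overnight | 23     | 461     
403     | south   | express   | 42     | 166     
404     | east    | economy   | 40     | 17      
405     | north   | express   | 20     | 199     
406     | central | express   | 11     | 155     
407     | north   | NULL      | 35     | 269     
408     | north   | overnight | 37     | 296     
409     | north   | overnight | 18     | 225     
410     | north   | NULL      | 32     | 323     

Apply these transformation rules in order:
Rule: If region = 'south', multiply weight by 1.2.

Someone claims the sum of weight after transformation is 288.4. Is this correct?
Yes, the result is correct.

Step 1: Calculate the correct sum after transformation
Step 2: Apply multiplier 1.2 to records where region = 'south'
Step 3: Correct result = 288.4
Step 4: Claimed result = 288.4
Step 5: 288.4 = 288.4 ✓
Conclusion: The claimed result is correct.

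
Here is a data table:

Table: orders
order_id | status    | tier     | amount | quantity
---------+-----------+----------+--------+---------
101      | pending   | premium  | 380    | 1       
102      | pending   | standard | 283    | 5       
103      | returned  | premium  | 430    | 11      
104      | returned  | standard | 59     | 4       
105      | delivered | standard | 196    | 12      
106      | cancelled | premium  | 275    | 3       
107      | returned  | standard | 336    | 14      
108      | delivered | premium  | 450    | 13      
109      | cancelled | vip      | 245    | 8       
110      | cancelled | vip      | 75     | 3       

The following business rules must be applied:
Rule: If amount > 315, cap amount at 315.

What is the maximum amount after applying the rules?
315

Step 1: Original maximum amount = 450
Step 2: Apply cap at 315
Step 3: 4 records had amount > 315 and were capped
Step 4: Maximum after transformation = 315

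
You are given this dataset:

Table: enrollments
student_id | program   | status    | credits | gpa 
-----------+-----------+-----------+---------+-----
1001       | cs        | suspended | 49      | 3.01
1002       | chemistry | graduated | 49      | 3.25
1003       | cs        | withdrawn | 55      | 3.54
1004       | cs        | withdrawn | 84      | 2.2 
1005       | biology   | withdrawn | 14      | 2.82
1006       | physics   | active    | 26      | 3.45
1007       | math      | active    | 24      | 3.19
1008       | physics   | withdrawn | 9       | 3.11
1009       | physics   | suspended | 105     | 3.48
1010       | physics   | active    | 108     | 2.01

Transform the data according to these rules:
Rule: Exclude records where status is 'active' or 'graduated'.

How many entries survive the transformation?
6

Step 1: Count records to exclude
  - 3 (active) + 1 (graduated) = 4 records
Step 2: Total records: 10
Step 3: Remaining = 10 - 4 = 6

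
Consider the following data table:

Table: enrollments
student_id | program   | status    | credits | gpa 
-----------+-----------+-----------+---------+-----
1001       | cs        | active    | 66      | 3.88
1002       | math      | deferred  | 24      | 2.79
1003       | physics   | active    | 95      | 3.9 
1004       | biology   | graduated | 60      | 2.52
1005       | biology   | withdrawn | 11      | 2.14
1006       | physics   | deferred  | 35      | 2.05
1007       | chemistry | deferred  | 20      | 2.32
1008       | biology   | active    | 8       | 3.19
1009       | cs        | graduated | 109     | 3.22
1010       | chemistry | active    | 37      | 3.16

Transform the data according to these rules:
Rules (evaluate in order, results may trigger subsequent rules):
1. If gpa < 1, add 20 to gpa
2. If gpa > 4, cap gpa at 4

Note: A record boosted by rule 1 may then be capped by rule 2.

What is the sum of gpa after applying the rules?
29.17

Step 1: Apply rule 1 to records with gpa < 1
  - 0 records get bonus of 20
  - Of these, 0 records then exceed 4 and get capped
Step 2: Apply rule 2 to records with gpa > 4
  - 0 records (original) are capped
Step 3: Calculate final sum = 29.17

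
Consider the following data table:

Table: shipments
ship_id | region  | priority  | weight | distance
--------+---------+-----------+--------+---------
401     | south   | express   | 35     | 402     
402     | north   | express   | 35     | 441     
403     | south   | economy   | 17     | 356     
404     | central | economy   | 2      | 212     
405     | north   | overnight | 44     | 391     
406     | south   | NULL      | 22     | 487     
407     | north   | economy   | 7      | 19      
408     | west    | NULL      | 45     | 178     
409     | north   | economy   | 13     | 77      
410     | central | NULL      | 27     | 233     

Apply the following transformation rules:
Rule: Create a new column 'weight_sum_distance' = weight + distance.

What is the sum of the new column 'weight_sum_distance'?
3043

Step 1: For each record, compute weight + distance
Example calculations:
  35 + 402 = 437
  35 + 441 = 476
  17 + 356 = 373
  ...
Step 2: Sum all derived values
Step 3: Total = 3043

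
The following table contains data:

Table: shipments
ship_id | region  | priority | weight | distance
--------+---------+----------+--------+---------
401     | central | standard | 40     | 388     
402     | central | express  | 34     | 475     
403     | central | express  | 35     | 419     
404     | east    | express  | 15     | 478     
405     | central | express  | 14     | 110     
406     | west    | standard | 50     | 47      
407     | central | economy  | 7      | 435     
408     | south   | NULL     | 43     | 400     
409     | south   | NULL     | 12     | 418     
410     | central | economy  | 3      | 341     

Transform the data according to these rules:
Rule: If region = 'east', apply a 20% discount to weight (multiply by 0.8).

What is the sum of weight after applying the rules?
250.0

Step 1: Records with region = 'east' have total weight = 15
Step 2: Apply multiplier: 15 × 0.8 = 12.0
Step 3: Other records total: 238
Step 4: Final sum = 12.0 + 238 = 250.0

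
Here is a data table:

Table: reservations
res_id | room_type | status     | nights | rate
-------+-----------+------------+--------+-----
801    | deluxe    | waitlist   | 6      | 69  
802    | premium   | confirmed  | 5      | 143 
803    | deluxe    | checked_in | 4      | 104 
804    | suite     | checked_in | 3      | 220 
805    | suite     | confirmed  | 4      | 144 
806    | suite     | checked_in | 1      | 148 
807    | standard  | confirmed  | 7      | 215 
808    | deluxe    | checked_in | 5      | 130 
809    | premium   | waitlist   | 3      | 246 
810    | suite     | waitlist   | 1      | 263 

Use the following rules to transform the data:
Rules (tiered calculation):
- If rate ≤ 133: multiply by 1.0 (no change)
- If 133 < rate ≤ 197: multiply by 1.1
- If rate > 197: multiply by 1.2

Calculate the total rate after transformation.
1914.3

Step 1: Tier 1 (rate ≤ 133): 3 records, sum = 303 × 1.0 = 303.0
Step 2: Tier 2 (133 < rate ≤ 197): 3 records, sum = 435 × 1.1 = 478.5
Step 3: Tier 3 (rate > 197): 4 records, sum = 944 × 1.2 = 1132.8
Step 4: Final sum = 303.0 + 478.5 + 1132.8 = 1914.3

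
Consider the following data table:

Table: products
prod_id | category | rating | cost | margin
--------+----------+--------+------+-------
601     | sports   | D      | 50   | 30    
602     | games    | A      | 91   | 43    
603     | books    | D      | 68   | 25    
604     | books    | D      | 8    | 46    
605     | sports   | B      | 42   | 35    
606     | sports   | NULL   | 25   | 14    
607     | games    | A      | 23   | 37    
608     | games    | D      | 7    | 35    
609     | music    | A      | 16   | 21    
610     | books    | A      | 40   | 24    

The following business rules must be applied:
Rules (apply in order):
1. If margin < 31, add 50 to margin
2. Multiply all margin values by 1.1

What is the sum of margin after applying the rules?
616.0

Step 1: Apply Rule 1 - Add 50 to records with margin < 31
  - 5 records affected: 114 + (5 × 50) = 364
  - Unaffected records: 196
  - Sum after Rule 1: 560
Step 2: Apply Rule 2 - Multiply all by 1.1
  - 560 × 1.1 = 616.0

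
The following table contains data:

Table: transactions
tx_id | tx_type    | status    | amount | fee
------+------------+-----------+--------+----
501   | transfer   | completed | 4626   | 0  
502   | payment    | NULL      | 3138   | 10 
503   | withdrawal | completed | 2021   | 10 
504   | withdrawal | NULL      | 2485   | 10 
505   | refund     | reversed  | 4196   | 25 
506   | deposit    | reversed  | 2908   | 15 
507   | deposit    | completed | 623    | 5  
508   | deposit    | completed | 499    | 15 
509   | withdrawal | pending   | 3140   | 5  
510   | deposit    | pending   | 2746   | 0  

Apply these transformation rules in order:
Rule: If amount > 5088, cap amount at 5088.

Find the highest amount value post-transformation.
4626

Step 1: Original maximum amount = 4626
Step 2: Check cap of 5088 against maximum
Step 3: No records exceed the cap (max 4626 <= cap 5088), so no capping applies
Step 4: Maximum after transformation = 4626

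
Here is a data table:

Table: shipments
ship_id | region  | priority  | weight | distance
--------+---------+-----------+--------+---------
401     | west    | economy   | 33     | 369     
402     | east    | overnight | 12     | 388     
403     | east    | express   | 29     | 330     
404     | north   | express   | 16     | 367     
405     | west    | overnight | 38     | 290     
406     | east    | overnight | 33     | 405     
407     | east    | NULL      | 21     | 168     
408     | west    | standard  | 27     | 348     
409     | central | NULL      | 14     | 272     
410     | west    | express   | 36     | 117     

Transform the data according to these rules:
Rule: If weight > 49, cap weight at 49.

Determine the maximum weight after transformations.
38

Step 1: Original maximum weight = 38
Step 2: Check cap of 49 against maximum
Step 3: No records exceed the cap (max 38 <= cap 49), so no capping applies
Step 4: Maximum after transformation = 38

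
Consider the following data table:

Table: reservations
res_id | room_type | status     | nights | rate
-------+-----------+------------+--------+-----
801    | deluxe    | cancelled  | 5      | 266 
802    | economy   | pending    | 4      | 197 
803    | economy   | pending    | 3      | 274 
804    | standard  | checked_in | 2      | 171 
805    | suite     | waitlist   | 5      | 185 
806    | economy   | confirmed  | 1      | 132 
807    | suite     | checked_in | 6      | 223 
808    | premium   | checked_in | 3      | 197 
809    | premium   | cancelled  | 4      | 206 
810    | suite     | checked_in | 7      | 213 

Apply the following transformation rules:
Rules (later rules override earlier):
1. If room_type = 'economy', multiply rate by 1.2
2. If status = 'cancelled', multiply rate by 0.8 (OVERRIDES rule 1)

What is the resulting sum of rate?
2090.2

Step 1: Rule 2 takes priority for records with status = 'cancelled'
  - 2 records: 472 × 0.8 = 377.6
Step 2: Rule 1 applies to remaining records with room_type = 'economy'
  - 3 records: 603 × 1.2 = 723.6
Step 3: Other records unchanged: 989
Step 4: Final sum = 377.6 + 723.6 + 989 = 2090.2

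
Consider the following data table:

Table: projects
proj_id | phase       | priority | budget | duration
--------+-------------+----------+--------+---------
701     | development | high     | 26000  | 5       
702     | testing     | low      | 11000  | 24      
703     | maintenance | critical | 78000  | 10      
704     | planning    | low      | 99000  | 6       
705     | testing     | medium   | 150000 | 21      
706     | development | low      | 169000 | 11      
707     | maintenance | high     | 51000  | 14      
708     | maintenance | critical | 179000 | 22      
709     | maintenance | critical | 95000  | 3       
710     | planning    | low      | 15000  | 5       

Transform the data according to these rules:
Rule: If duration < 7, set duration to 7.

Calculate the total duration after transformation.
130

Step 1: 4 records have duration < 7
Step 2: These records originally summed to 19
Step 3: After setting to minimum: 4 × 7 = 28
Step 4: Unaffected records sum: 102
Step 5: Final sum = 28 + 102 = 130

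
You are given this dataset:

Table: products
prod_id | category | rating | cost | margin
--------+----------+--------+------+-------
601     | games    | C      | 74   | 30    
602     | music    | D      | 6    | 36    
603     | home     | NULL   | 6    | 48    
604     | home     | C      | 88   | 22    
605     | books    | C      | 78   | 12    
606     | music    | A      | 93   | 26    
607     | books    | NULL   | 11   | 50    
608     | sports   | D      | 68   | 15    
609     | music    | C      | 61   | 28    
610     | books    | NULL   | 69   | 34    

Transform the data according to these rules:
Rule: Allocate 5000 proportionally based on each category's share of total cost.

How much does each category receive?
books: 1425.99, games: 667.87, home: 848.38, music: 1444.04, sports: 613.72

Step 1: Calculate total cost = 554
Step 2: Calculate each category's proportion:
  books: 158/554 = 28.52% → 1425.99
  games: 74/554 = 13.36% → 667.87
  home: 94/554 = 16.97% → 848.38
  music: 160/554 = 28.88% → 1444.04
  sports: 68/554 = 12.27% → 613.72
Step 3: Verify: sum of allocations ≈ 5000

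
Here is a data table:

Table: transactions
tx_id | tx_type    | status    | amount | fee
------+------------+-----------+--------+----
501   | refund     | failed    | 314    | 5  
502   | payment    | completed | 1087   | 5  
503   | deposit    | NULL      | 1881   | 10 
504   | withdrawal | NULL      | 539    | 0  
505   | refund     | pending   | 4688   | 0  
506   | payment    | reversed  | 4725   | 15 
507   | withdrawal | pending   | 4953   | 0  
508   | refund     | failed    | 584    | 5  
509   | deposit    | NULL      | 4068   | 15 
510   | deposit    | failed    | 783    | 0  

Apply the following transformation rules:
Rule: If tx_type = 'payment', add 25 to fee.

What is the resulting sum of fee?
105

Step 1: Count records where tx_type = 'payment': 2
Step 2: Total bonus added: 2 × 25 = 50
Step 3: Original sum of fee: 55
Step 4: Final sum = 55 + 50 = 105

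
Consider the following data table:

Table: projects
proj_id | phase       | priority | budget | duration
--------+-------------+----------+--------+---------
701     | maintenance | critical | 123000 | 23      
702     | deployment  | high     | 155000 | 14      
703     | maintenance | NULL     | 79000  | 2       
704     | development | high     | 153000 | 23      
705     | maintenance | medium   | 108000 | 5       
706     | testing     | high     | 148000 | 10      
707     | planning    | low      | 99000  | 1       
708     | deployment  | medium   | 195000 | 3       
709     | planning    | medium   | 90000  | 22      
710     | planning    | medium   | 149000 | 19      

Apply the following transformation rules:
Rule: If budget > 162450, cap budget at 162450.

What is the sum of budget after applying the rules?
1266450

Step 1: 1 records have budget > 162450
Step 2: These records originally summed to 195000
Step 3: After capping: 1 × 162450 = 162450
Step 4: Unaffected records sum: 1104000
Step 5: Final sum = 162450 + 1104000 = 1266450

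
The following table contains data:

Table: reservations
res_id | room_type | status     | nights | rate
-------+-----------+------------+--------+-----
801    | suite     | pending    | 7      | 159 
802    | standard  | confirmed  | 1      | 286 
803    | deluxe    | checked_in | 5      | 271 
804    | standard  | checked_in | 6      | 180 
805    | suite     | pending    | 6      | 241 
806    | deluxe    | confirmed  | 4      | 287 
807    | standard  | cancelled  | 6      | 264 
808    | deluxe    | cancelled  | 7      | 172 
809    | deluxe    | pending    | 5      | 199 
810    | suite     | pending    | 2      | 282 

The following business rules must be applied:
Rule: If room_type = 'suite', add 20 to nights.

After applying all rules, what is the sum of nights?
109

Step 1: Count records where room_type = 'suite': 3
Step 2: Total bonus added: 3 × 20 = 60
Step 3: Original sum of nights: 49
Step 4: Final sum = 49 + 60 = 109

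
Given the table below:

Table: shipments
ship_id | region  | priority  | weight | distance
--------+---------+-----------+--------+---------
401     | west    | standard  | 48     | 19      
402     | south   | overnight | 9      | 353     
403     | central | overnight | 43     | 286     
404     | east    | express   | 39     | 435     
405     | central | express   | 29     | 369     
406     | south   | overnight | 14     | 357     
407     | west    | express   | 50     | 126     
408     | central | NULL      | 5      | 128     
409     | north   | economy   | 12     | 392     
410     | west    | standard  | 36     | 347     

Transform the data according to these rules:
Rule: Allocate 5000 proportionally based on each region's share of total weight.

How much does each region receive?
central: 1350.88, east: 684.21, north: 210.53, south: 403.51, west: 2350.88

Step 1: Calculate total weight = 285
Step 2: Calculate each region's proportion:
  central: 77/285 = 27.02% → 1350.88
  east: 39/285 = 13.68% → 684.21
  north: 12/285 = 4.21% → 210.53
  south: 23/285 = 8.07% → 403.51
  west: 134/285 = 47.02% → 2350.88
Step 3: Verify: sum of allocations ≈ 5000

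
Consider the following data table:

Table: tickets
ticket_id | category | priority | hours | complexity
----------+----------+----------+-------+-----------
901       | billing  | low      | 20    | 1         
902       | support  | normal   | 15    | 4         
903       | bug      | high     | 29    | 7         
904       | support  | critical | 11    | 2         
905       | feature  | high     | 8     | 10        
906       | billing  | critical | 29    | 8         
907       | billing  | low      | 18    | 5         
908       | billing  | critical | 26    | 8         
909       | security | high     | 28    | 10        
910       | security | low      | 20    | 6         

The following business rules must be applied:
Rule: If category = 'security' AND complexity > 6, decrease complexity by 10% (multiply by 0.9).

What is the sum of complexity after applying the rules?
60.0

Step 1: Find records where category = 'security' AND complexity > 6
Step 2: 1 records match, summing to 10
Step 3: After multiplier: 10 × 0.9 = 9.0
Step 4: Unaffected records sum: 51
Step 5: Final sum = 9.0 + 51 = 60.0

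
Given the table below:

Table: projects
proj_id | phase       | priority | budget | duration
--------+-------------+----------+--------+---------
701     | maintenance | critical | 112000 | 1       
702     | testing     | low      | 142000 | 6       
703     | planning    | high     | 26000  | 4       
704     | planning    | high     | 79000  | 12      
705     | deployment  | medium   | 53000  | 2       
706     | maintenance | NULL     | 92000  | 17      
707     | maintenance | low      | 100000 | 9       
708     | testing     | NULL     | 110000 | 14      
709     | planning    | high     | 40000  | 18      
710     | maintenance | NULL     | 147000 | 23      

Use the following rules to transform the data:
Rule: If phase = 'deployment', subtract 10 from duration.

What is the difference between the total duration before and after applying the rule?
10

Step 1: Original sum of duration = 106
Step 2: 1 records have phase = 'deployment'
Step 3: Each affected record changes by -10
Step 4: Total change = 1 × -10 = -10
Step 5: New sum = 106 + -10 = 96
Step 6: Difference = |96 - 106| = 10
        (Sum decreased by 10)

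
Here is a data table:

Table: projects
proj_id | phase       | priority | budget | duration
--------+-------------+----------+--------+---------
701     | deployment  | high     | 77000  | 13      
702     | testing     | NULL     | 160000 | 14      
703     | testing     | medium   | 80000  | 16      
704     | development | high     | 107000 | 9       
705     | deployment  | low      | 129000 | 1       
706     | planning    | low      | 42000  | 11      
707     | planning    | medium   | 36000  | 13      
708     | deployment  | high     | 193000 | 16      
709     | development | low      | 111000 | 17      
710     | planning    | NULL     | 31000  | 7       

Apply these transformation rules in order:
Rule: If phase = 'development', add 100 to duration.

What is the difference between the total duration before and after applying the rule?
200

Step 1: Original sum of duration = 117
Step 2: 2 records have phase = 'development'
Step 3: Each affected record changes by 100
Step 4: Total change = 2 × 100 = 200
Step 5: New sum = 117 + 200 = 317
Step 6: Difference = |317 - 117| = 200
        (Sum increased by 200)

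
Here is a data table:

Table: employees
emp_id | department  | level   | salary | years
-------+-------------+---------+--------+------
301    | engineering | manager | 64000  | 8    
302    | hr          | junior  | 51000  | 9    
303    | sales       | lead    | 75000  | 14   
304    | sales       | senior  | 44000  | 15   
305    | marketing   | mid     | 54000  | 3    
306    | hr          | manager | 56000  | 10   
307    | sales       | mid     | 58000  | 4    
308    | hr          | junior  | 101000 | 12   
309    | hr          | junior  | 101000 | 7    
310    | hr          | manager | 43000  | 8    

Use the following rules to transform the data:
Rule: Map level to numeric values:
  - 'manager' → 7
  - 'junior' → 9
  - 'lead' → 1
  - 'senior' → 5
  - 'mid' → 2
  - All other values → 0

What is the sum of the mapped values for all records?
58

Step 1: Apply mapping to each record
Step 2: Count by status:
  'manager': 3 records × 7 = 21
  'junior': 3 records × 9 = 27
  'lead': 1 records × 1 = 1
  'senior': 1 records × 5 = 5
  'mid': 2 records × 2 = 4
Step 3: Sum all mapped values = 58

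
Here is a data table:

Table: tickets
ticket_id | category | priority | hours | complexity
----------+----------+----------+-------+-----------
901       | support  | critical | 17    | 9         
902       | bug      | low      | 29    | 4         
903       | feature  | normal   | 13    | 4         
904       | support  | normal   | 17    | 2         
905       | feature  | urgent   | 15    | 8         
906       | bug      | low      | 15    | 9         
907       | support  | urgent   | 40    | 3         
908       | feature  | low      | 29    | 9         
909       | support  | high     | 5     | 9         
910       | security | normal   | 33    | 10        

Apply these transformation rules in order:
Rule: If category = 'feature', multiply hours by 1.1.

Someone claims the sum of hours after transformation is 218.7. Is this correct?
Yes, the result is correct.

Step 1: Calculate the correct sum after transformation
Step 2: Apply multiplier 1.1 to records where category = 'feature'
Step 3: Correct result = 218.7
Step 4: Claimed result = 218.7
Step 5: 218.7 = 218.7 ✓
Conclusion: The claimed result is correct.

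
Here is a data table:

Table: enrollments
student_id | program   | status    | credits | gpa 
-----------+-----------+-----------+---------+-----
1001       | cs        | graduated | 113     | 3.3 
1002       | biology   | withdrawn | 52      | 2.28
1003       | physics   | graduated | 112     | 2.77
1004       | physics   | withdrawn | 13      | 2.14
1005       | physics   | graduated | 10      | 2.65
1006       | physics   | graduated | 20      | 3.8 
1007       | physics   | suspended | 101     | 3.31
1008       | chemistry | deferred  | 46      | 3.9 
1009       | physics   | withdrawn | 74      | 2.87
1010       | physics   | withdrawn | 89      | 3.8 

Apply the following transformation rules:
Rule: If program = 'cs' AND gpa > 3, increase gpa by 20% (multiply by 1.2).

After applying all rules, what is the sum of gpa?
31.48

Step 1: Find records where program = 'cs' AND gpa > 3
Step 2: 1 records match, summing to 3.3
Step 3: After multiplier: 3.3 × 1.2 = 3.96
Step 4: Unaffected records sum: 27.52
Step 5: Final sum = 3.96 + 27.52 = 31.48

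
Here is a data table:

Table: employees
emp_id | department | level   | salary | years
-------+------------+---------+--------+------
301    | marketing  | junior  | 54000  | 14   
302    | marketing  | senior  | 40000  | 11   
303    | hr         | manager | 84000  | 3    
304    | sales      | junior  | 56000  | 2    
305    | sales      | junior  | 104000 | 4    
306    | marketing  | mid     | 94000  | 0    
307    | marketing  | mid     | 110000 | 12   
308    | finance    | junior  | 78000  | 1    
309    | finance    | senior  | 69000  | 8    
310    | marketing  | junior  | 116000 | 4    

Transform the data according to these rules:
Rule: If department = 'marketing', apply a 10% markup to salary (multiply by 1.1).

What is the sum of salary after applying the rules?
846400.0

Step 1: Records with department = 'marketing' have total salary = 414000
Step 2: Apply multiplier: 414000 × 1.1 = 455400.0
Step 3: Other records total: 391000
Step 4: Final sum = 455400.0 + 391000 = 846400.0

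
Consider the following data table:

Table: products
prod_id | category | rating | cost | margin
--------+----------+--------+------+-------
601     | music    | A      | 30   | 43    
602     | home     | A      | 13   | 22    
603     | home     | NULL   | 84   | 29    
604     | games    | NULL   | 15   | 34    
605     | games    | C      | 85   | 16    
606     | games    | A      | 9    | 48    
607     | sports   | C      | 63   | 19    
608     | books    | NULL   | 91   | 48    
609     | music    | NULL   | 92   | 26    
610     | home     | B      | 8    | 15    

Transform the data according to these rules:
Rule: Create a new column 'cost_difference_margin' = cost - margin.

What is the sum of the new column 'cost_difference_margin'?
190

Step 1: For each record, compute cost - margin
Example calculations:
  30 - 43 = -13
  13 - 22 = -9
  84 - 29 = 55
  ...
Step 2: Sum all derived values
Step 3: Total = 190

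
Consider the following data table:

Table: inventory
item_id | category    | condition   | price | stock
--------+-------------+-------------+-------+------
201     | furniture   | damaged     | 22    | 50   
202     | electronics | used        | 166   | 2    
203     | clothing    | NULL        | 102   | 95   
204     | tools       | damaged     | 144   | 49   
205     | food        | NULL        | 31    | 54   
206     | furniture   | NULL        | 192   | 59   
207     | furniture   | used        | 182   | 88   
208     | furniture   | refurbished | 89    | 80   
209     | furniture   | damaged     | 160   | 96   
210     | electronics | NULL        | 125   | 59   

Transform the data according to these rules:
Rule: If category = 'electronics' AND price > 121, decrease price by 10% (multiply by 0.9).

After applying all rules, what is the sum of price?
1183.9

Step 1: Find records where category = 'electronics' AND price > 121
Step 2: 2 records match, summing to 291
Step 3: After multiplier: 291 × 0.9 = 261.9
Step 4: Unaffected records sum: 922
Step 5: Final sum = 261.9 + 922 = 1183.9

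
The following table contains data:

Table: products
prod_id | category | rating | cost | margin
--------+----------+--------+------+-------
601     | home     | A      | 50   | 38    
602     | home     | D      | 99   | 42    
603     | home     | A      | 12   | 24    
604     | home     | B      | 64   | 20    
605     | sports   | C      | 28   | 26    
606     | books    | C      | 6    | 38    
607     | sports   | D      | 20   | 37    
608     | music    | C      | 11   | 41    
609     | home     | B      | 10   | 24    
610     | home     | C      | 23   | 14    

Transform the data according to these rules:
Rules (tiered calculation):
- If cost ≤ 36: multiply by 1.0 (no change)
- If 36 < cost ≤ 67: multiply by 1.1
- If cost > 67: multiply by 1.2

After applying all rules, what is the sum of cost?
354.2

Step 1: Tier 1 (cost ≤ 36): 7 records, sum = 110 × 1.0 = 110.0
Step 2: Tier 2 (36 < cost ≤ 67): 2 records, sum = 114 × 1.1 = 125.4
Step 3: Tier 3 (cost > 67): 1 records, sum = 99 × 1.2 = 118.8
Step 4: Final sum = 110.0 + 125.4 + 118.8 = 354.2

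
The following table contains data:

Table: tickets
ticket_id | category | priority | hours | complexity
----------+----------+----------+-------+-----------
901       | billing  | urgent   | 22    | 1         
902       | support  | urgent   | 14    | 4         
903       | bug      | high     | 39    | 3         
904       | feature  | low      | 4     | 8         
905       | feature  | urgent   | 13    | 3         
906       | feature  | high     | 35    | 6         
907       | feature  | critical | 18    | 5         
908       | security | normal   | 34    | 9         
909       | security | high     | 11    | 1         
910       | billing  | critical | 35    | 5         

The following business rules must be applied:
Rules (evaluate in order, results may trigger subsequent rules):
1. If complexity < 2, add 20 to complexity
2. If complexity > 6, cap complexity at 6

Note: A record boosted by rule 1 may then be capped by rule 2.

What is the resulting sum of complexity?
50

Step 1: Apply rule 1 to records with complexity < 2
  - 2 records get bonus of 20
  - Of these, 2 records then exceed 6 and get capped
Step 2: Apply rule 2 to records with complexity > 6
  - 2 records (original) are capped
Step 3: Calculate final sum = 50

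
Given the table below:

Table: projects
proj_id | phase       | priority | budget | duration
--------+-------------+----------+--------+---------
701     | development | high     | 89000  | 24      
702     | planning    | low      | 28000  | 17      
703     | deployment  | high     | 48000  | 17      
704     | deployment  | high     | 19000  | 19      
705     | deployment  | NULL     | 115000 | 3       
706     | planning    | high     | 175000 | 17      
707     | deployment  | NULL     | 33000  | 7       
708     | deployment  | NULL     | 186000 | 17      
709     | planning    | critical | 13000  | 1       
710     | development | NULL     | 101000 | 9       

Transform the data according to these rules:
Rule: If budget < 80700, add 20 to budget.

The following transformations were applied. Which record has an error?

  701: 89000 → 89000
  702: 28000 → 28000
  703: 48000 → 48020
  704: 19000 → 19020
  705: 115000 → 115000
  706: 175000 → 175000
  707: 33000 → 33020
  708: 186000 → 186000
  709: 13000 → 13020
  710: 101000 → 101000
Record 702 has an error. The correct transformed value should be 28020, not 28000.

Step 1: Check each record against the rule
Step 2: Record 702 has budget = 28000
Step 3: Since 28000 < 80700, the bonus should have been applied
Step 4: Correct value = 28020, but claimed value = 28000
Conclusion: Record 702 has the error.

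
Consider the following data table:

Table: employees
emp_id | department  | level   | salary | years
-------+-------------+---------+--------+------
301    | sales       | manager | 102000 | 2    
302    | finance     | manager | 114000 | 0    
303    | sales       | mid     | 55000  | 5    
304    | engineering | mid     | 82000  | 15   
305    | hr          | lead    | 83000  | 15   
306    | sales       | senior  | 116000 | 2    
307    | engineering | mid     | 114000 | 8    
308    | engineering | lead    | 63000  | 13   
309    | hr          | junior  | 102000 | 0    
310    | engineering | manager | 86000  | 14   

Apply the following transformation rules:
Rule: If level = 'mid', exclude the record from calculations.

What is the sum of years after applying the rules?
46

Step 1: Identify records where level = 'mid'
Step 2: The excluded records sum to 28
Step 3: Original total years = 74
Step 4: Remaining total = 74 - 28 = 46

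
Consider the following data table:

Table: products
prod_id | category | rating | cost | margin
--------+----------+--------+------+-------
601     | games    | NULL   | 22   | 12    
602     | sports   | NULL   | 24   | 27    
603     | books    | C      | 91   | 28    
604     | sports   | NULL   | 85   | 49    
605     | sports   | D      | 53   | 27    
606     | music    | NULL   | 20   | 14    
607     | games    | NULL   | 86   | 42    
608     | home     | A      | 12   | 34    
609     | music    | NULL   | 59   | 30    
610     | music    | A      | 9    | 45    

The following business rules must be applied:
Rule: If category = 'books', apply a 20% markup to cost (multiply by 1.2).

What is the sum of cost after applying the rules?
479.2

Step 1: Records with category = 'books' have total cost = 91
Step 2: Apply multiplier: 91 × 1.2 = 109.2
Step 3: Other records total: 370
Step 4: Final sum = 109.2 + 370 = 479.2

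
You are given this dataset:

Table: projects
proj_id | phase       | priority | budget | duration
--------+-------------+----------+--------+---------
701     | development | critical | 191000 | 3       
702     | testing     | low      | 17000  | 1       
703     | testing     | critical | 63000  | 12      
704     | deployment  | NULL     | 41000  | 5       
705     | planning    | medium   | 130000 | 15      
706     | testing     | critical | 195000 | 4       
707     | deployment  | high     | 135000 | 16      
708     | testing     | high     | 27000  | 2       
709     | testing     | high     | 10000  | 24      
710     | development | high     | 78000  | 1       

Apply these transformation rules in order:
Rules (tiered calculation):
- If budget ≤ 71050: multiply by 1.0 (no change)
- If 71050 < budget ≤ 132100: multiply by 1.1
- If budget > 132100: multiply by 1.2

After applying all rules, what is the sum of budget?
1012000.0

Step 1: Tier 1 (budget ≤ 71050): 5 records, sum = 158000 × 1.0 = 158000.0
Step 2: Tier 2 (71050 < budget ≤ 132100): 2 records, sum = 208000 × 1.1 = 228800.0
Step 3: Tier 3 (budget > 132100): 3 records, sum = 521000 × 1.2 = 625200.0
Step 4: Final sum = 158000.0 + 228800.0 + 625200.0 = 1012000.0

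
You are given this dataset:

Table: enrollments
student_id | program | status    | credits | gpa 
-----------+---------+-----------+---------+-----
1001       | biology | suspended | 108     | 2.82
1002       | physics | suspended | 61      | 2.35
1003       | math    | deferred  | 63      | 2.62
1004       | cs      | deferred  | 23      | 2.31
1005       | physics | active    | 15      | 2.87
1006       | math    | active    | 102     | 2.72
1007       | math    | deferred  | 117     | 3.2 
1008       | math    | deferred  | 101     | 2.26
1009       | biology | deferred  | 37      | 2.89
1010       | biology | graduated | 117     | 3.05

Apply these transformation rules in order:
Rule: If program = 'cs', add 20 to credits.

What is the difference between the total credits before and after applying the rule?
20

Step 1: Original sum of credits = 744
Step 2: 1 records have program = 'cs'
Step 3: Each affected record changes by 20
Step 4: Total change = 1 × 20 = 20
Step 5: New sum = 744 + 20 = 764
Step 6: Difference = |764 - 744| = 20
        (Sum increased by 20)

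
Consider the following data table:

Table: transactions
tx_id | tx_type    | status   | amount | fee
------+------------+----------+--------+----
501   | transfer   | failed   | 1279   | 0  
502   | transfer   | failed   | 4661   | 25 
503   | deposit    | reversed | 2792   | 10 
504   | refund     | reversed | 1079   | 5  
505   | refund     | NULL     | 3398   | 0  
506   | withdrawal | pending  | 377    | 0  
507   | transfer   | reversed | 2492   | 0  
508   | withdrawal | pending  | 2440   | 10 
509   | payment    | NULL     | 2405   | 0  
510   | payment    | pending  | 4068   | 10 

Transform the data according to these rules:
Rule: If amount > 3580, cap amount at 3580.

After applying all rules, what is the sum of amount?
23422

Step 1: 2 records have amount > 3580
Step 2: These records originally summed to 8729
Step 3: After capping: 2 × 3580 = 7160
Step 4: Unaffected records sum: 16262
Step 5: Final sum = 7160 + 16262 = 23422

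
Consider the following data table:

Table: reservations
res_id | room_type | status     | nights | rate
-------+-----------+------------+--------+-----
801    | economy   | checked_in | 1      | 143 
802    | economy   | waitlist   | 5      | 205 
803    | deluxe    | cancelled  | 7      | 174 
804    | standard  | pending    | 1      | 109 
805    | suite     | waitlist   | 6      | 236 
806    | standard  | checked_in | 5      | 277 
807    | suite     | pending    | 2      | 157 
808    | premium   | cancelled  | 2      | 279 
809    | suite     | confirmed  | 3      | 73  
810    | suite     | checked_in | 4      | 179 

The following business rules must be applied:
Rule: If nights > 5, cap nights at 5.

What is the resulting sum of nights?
33

Step 1: 2 records have nights > 5
Step 2: These records originally summed to 13
Step 3: After capping: 2 × 5 = 10
Step 4: Unaffected records sum: 23
Step 5: Final sum = 10 + 23 = 33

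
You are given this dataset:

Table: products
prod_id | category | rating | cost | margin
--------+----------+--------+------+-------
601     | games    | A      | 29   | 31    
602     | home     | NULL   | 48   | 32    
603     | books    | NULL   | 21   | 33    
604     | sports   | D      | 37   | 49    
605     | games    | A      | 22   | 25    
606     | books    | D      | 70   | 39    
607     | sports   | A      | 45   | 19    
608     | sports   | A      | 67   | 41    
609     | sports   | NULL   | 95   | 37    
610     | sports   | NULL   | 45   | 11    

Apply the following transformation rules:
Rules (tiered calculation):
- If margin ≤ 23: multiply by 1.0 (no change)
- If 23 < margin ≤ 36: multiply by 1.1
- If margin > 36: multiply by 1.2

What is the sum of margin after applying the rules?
362.3

Step 1: Tier 1 (margin ≤ 23): 2 records, sum = 30 × 1.0 = 30.0
Step 2: Tier 2 (23 < margin ≤ 36): 4 records, sum = 121 × 1.1 = 133.1
Step 3: Tier 3 (margin > 36): 4 records, sum = 166 × 1.2 = 199.2
Step 4: Final sum = 30.0 + 133.1 + 199.2 = 362.3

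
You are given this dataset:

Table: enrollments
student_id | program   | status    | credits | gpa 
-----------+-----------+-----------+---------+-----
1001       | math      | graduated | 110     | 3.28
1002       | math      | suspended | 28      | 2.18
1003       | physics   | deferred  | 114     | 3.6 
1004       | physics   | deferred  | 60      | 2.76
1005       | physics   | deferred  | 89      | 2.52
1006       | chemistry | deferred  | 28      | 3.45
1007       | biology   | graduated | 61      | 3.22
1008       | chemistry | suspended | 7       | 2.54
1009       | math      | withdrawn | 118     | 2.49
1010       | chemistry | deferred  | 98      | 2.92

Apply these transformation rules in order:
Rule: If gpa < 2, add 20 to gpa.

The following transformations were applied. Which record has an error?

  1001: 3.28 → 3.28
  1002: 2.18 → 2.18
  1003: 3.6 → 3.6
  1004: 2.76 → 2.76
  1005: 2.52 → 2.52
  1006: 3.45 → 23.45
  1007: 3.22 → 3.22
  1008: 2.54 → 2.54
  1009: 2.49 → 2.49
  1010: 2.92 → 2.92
Record 1006 has an error. The correct transformed value should be 3.45, not 23.45.

Step 1: Check each record against the rule
Step 2: Record 1006 has gpa = 3.45
Step 3: Since 3.45 >= 2, the bonus should not have been applied
Step 4: Correct value = 3.45, but claimed value = 23.45
Conclusion: Record 1006 has the error.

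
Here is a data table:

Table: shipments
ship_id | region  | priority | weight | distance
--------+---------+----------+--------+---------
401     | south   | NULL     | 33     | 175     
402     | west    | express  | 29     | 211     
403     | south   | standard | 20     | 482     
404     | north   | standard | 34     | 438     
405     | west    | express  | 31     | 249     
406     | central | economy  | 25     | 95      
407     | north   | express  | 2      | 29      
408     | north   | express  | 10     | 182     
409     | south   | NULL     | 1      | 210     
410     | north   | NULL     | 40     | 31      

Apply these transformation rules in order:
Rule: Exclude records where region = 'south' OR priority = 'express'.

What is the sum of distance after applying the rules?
564

Step 1: Find records where region = 'south' OR priority = 'express'
Step 2: 7 records match, summing to 1538
Step 3: Original sum: 2102
Step 4: Remaining sum = 2102 - 1538 = 564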